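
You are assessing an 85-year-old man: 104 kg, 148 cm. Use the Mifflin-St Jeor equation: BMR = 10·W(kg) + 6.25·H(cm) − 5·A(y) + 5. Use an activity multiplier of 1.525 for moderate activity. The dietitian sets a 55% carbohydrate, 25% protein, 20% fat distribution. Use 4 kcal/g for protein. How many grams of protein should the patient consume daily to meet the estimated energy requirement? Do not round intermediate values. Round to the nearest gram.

Mifflin-St Jeor (male): BMR = 10(104) + 6.25(148) − 5(85) + 5 = 1040 + 925 − 425 + 5 = 1545 kcal/day.
TEE = 1545 × 1.525 = 2356.125 kcal/day.
Protein energy = 25% × 2356.125 = 589.0313 kcal.
Protein = 589.0313 ÷ 4 kcal/g = 147.2578 g.

147 g/day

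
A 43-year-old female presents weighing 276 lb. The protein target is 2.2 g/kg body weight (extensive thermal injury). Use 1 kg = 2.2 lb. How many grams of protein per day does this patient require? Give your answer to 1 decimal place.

276.0 g/day

Weight in kg = 276 ÷ 2.2 = 125.4545 kg.
Protein = 2.2 g/kg × 125.4545 kg = 276 g/day.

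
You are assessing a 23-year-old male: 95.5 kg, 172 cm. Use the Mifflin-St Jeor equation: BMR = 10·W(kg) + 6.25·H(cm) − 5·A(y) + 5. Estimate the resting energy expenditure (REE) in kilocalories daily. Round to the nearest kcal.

1920 kilocalories daily

Mifflin-St Jeor (male): BMR = 10(95.5) + 6.25(172) − 5(23) + 5 = 955 + 1075 − 115 + 5 = 1920 kcal/day.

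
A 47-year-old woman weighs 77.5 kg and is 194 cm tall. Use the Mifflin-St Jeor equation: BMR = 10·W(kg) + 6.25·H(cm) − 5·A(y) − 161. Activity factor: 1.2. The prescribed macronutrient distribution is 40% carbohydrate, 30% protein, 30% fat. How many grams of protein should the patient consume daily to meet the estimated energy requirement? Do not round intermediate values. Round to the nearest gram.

Mifflin-St Jeor (female): BMR = 10(77.5) + 6.25(194) − 5(47) − 161 = 775 + 1212.5 − 235 − 161 = 1591.5 kcal/day.
TEE = 1591.5 × 1.2 = 1909.8 kcal/day.
Protein energy = 30% × 1909.8 = 572.94 kcal.
Protein = 572.94 ÷ 4 kcal/g = 143.235 g.

143 g/day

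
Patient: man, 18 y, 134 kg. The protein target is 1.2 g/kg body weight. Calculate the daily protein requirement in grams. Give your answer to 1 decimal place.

160.8 g/day

Protein = 1.2 g/kg × 134 kg = 160.8 g/day.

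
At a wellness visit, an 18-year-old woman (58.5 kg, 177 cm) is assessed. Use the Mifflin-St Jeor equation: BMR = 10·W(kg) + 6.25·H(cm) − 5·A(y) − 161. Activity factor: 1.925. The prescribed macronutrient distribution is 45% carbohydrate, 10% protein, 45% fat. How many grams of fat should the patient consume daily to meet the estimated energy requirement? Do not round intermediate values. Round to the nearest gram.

Mifflin-St Jeor (female): BMR = 10(58.5) + 6.25(177) − 5(18) − 161 = 585 + 1106.25 − 90 − 161 = 1440.25 kcal/day.
TEE = 1440.25 × 1.925 = 2772.4813 kcal/day.
Fat energy = 45% × 2772.4813 = 1247.6166 kcal.
Fat = 1247.6166 ÷ 9 kcal/g = 138.6241 g.

139 g/day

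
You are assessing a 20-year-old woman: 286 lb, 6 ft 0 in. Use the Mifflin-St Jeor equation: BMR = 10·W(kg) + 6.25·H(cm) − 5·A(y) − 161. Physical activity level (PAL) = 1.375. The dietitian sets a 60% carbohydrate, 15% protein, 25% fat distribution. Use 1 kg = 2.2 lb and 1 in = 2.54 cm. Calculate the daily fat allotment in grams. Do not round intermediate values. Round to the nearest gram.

Convert to metric: weight = 286 ÷ 2.2 = 130 kg; height = (6×12 + 0) × 2.54 = 72 × 2.54 = 182.88 cm.
Mifflin-St Jeor (female): BMR = 10(130) + 6.25(182.88) − 5(20) − 161 = 1300 + 1143 − 100 − 161 = 2182 kcal/day.
TEE = 2182 × 1.375 = 3000.25 kcal/day.
Fat energy = 25% × 3000.25 = 750.0625 kcal.
Fat = 750.0625 ÷ 9 kcal/g = 83.3403 g.

83 g/day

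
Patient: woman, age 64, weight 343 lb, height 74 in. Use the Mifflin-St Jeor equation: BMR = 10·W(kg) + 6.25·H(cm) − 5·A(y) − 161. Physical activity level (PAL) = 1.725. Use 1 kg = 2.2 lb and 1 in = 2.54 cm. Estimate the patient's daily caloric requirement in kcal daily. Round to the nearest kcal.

3886 kcal daily

Convert to metric: weight = 343 ÷ 2.2 = 155.9091 kg; height = 74 × 2.54 = 187.96 cm.
Mifflin-St Jeor (female): BMR = 10(155.9091) + 6.25(187.96) − 5(64) − 161 = 1559.0909 + 1174.75 − 320 − 161 = 2252.8409 kcal/day.
TEE = BMR × activity factor = 2252.8409 × 1.725 = 3886.1506 kcal/day.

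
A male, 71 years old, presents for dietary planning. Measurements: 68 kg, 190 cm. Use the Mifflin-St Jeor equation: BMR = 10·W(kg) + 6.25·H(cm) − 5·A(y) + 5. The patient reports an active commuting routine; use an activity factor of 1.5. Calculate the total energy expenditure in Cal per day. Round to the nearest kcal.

2276 Cal per day

Mifflin-St Jeor (male): BMR = 10(68) + 6.25(190) − 5(71) + 5 = 680 + 1187.5 − 355 + 5 = 1517.5 kcal/day.
TEE = BMR × activity factor = 1517.5 × 1.5 = 2276.25 kcal/day.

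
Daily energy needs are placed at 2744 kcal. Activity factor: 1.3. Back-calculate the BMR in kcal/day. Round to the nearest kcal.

2111 kcal/day

BMR = TEE ÷ activity factor = 2744 ÷ 1.3 = 2110.7692 kcal/day.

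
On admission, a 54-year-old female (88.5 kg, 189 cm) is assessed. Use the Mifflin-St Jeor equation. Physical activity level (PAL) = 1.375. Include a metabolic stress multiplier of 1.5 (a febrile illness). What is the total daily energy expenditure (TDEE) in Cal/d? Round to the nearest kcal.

3373 Cal/d

Mifflin-St Jeor (female): BMR = 10(88.5) + 6.25(189) − 5(54) − 161 = 885 + 1181.25 − 270 − 161 = 1635.25 kcal/day.
TEE = BMR × activity factor = 1635.25 × 1.375 = 2248.4688 kcal/day.
Apply stress factor: 2248.4688 × 1.5 = 3372.7031 kcal/day.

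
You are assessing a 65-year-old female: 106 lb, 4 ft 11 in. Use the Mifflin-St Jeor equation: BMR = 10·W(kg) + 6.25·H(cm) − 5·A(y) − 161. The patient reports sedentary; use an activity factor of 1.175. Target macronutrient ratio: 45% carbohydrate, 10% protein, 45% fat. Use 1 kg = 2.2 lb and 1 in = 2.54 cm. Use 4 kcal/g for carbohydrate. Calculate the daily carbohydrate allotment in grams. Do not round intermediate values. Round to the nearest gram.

123 g/day

Convert to metric: weight = 106 ÷ 2.2 = 48.1818 kg; height = (4×12 + 11) × 2.54 = 59 × 2.54 = 149.86 cm.
Mifflin-St Jeor (female): BMR = 10(48.1818) + 6.25(149.86) − 5(65) − 161 = 481.8182 + 936.625 − 325 − 161 = 932.4432 kcal/day.
TEE = 932.4432 × 1.175 = 1095.6207 kcal/day.
Carbohydrate energy = 45% × 1095.6207 = 493.0293 kcal.
Carbohydrate = 493.0293 ÷ 4 kcal/g = 123.2573 g.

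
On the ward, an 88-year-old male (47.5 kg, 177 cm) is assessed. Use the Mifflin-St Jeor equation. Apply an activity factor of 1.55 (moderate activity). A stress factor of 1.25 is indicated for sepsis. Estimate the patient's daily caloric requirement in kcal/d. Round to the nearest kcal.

Mifflin-St Jeor (male): BMR = 10(47.5) + 6.25(177) − 5(88) + 5 = 475 + 1106.25 − 440 + 5 = 1146.25 kcal/day.
TEE = BMR × activity factor = 1146.25 × 1.55 = 1776.6875 kcal/day.
Apply stress factor: 1776.6875 × 1.25 = 2220.8594 kcal/day.

2221 kcal/d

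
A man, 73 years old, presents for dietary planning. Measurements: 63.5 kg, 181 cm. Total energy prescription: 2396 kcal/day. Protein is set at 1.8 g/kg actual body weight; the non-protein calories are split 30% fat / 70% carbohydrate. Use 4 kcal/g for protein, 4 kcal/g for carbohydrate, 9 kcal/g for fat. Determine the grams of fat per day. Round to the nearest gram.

Protein = 1.8 × 63.5 = 114.3 g → 114.3 × 4 = 457.2 kcal.
Non-protein calories = 2396 − 457.2 = 1938.8 kcal.
Fat: 30% × 1938.8 = 581.64 kcal; carbohydrate: 1357.16 kcal.
Fat: 581.64 kcal ÷ 9 kcal/g = 64.6267 g.

65 g/day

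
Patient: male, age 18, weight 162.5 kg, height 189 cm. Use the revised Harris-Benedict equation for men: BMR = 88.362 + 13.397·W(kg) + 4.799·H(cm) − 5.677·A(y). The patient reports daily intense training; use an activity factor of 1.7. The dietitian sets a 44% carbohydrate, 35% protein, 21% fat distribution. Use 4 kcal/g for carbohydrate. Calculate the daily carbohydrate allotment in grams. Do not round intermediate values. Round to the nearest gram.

Harris-Benedict: BMR = 88.362 + 13.397(162.5) + 4.799(189) − 5.677(18) = 3070.1995 kcal/day.
TEE = 3070.1995 × 1.7 = 5219.3392 kcal/day.
Carbohydrate energy = 44% × 5219.3392 = 2296.5092 kcal.
Carbohydrate = 2296.5092 ÷ 4 kcal/g = 574.1273 g.

574 g/day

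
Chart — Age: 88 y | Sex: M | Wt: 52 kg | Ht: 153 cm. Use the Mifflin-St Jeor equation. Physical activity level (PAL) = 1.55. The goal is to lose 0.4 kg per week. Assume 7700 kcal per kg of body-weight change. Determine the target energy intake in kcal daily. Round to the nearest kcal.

1174 kcal daily

Mifflin-St Jeor (male): BMR = 10(52) + 6.25(153) − 5(88) + 5 = 520 + 956.25 − 440 + 5 = 1041.25 kcal/day.
TEE = 1041.25 × 1.55 = 1613.9375 kcal/day.
Required daily deficit = 0.4 × 7700 ÷ 7 = 440 kcal/day.
Target intake = 1613.9375 − 440 = 1173.9375 kcal/day.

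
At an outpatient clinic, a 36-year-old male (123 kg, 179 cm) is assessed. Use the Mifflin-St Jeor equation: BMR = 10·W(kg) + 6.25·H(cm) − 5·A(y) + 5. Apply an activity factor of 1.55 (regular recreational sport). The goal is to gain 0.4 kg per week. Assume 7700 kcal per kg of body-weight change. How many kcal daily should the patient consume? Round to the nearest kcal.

Mifflin-St Jeor (male): BMR = 10(123) + 6.25(179) − 5(36) + 5 = 1230 + 1118.75 − 180 + 5 = 2173.75 kcal/day.
TEE = 2173.75 × 1.55 = 3369.3125 kcal/day.
Required daily surplus = 0.4 × 7700 ÷ 7 = 440 kcal/day.
Target intake = 3369.3125 + 440 = 3809.3125 kcal/day.

3809 kcal daily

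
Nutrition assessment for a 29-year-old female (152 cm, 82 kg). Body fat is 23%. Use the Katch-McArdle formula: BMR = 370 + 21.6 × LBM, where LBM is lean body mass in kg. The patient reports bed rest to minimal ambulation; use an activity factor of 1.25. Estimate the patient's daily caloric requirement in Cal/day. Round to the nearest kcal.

LBM = 82 × (1 − 0.23) = 63.14 kg. Katch-McArdle: BMR = 370 + 21.6 × 63.14 = 1733.824 kcal/day.
TEE = BMR × activity factor = 1733.824 × 1.25 = 2167.28 kcal/day.

2167 Cal/day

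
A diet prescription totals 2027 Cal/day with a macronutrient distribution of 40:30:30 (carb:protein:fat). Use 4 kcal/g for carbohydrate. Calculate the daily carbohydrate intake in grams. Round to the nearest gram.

Carbohydrate energy = 40% × 2027 = 810.8 kcal.
At 4 kcal/g: 810.8 ÷ 4 = 202.7 g.

203 g/day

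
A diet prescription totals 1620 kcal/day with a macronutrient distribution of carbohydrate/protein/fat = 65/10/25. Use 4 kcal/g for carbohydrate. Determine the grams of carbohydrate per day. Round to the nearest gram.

263 g/day

Carbohydrate energy = 65% × 1620 = 1053 kcal.
At 4 kcal/g: 1053 ÷ 4 = 263.25 g.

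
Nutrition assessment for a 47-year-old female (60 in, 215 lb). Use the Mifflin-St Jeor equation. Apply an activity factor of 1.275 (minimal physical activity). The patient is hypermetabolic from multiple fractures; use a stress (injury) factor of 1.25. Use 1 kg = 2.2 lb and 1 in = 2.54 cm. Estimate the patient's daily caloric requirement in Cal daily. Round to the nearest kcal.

2444 Cal daily

Convert to metric: weight = 215 ÷ 2.2 = 97.7273 kg; height = 60 × 2.54 = 152.4 cm.
Mifflin-St Jeor (female): BMR = 10(97.7273) + 6.25(152.4) − 5(47) − 161 = 977.2727 + 952.5 − 235 − 161 = 1533.7727 kcal/day.
TEE = BMR × activity factor = 1533.7727 × 1.275 = 1955.5602 kcal/day.
Apply stress factor: 1955.5602 × 1.25 = 2444.4503 kcal/day.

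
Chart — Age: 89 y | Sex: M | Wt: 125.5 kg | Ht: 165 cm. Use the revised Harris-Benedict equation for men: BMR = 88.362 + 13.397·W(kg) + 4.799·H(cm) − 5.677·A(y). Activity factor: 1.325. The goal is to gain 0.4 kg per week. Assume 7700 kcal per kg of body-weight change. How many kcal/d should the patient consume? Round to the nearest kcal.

Harris-Benedict: BMR = 88.362 + 13.397(125.5) + 4.799(165) − 5.677(89) = 2056.2675 kcal/day.
TEE = 2056.2675 × 1.325 = 2724.5544 kcal/day.
Required daily surplus = 0.4 × 7700 ÷ 7 = 440 kcal/day.
Target intake = 2724.5544 + 440 = 3164.5544 kcal/day.

3165 kcal/d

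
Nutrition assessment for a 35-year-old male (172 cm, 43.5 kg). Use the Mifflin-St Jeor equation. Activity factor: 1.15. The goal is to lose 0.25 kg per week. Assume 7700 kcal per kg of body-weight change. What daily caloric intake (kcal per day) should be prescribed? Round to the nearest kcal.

Mifflin-St Jeor (male): BMR = 10(43.5) + 6.25(172) − 5(35) + 5 = 435 + 1075 − 175 + 5 = 1340 kcal/day.
TEE = 1340 × 1.15 = 1541 kcal/day.
Required daily deficit = 0.25 × 7700 ÷ 7 = 275 kcal/day.
Target intake = 1541 − 275 = 1266 kcal/day.

1266 kcal per day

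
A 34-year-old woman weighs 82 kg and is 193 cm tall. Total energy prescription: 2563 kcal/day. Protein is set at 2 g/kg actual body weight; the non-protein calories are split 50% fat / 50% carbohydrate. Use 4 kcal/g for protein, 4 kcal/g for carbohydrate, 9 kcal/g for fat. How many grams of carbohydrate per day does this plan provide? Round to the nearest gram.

Protein = 2 × 82 = 164 g → 164 × 4 = 656 kcal.
Non-protein calories = 2563 − 656 = 1907 kcal.
Fat: 50% × 1907 = 953.5 kcal; carbohydrate: 953.5 kcal.
Carbohydrate: 953.5 kcal ÷ 4 kcal/g = 238.375 g.

238 g/day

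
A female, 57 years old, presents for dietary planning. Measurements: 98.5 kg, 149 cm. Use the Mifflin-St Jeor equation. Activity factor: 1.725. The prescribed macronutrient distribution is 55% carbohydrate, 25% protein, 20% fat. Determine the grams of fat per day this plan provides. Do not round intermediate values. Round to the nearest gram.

56 g/day

Mifflin-St Jeor (female): BMR = 10(98.5) + 6.25(149) − 5(57) − 161 = 985 + 931.25 − 285 − 161 = 1470.25 kcal/day.
TEE = 1470.25 × 1.725 = 2536.1813 kcal/day.
Fat energy = 20% × 2536.1813 = 507.2363 kcal.
Fat = 507.2363 ÷ 9 kcal/g = 56.3596 g.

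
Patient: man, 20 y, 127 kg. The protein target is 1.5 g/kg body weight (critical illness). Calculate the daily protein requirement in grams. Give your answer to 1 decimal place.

Protein = 1.5 g/kg × 127 kg = 190.5 g/day.

190.5 g/day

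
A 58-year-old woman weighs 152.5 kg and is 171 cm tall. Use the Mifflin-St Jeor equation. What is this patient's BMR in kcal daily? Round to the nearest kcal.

2143 kcal daily

Mifflin-St Jeor (female): BMR = 10(152.5) + 6.25(171) − 5(58) − 161 = 1525 + 1068.75 − 290 − 161 = 2142.75 kcal/day.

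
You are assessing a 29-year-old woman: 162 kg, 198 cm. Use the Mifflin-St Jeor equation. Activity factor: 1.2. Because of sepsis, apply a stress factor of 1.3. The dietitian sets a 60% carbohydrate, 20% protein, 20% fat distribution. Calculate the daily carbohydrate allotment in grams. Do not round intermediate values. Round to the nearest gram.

Mifflin-St Jeor (female): BMR = 10(162) + 6.25(198) − 5(29) − 161 = 1620 + 1237.5 − 145 − 161 = 2551.5 kcal/day.
TEE = 2551.5 × 1.2 = 3061.8 kcal/day.
With stress factor 1.3: 3061.8 × 1.3 = 3980.34 kcal/day.
Carbohydrate energy = 60% × 3980.34 = 2388.204 kcal.
Carbohydrate = 2388.204 ÷ 4 kcal/g = 597.051 g.

597 g/day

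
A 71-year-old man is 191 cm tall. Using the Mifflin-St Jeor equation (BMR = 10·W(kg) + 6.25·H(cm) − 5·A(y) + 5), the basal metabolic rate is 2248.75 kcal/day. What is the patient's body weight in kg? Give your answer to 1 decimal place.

140.5 kg

2248.75 = 10·W + 6.25(191) − 5(71) + 5
10·W = 2248.75 − 843.75 = 1405, so W = 140.5 kg.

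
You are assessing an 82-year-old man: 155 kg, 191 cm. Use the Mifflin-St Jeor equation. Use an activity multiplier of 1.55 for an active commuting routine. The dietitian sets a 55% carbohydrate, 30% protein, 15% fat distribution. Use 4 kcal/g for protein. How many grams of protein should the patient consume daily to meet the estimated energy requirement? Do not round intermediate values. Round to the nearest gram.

272 g/day

Mifflin-St Jeor (male): BMR = 10(155) + 6.25(191) − 5(82) + 5 = 1550 + 1193.75 − 410 + 5 = 2338.75 kcal/day.
TEE = 2338.75 × 1.55 = 3625.0625 kcal/day.
Protein energy = 30% × 3625.0625 = 1087.5188 kcal.
Protein = 1087.5188 ÷ 4 kcal/g = 271.8797 g.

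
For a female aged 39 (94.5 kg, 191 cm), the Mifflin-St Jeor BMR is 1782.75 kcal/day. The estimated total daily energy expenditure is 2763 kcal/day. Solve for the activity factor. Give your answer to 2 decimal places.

Activity factor = TEE ÷ BMR = 2763 ÷ 1782.75 = 1.55.

1.55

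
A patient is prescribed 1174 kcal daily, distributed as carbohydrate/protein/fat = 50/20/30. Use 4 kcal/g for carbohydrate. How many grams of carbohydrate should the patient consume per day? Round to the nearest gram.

147 g/day

Carbohydrate energy = 50% × 1174 = 587 kcal.
At 4 kcal/g: 587 ÷ 4 = 146.75 g.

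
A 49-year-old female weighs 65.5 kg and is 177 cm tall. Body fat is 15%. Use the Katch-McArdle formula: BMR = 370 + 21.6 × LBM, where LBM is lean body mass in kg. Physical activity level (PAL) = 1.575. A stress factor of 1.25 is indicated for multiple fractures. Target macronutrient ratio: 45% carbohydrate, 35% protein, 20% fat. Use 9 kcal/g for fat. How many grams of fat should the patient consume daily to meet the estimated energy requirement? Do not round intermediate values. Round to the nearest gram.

LBM = 65.5 × (1 − 0.15) = 55.675 kg. Katch-McArdle: BMR = 370 + 21.6 × 55.675 = 1572.58 kcal/day.
TEE = 1572.58 × 1.575 = 2476.8135 kcal/day.
With stress factor 1.25: 2476.8135 × 1.25 = 3096.0169 kcal/day.
Fat energy = 20% × 3096.0169 = 619.2034 kcal.
Fat = 619.2034 ÷ 9 kcal/g = 68.8004 g.

69 g/day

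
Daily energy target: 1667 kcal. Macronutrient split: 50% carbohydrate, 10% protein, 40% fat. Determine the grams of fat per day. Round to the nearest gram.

74 g/day

Fat energy = 40% × 1667 = 666.8 kcal.
At 9 kcal/g: 666.8 ÷ 9 = 74.0889 g.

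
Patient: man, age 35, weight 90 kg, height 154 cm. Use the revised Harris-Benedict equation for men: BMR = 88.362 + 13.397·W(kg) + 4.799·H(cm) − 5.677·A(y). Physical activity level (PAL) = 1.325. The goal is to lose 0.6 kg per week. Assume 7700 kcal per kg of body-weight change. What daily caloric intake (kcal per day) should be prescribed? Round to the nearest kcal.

Harris-Benedict: BMR = 88.362 + 13.397(90) + 4.799(154) − 5.677(35) = 1834.443 kcal/day.
TEE = 1834.443 × 1.325 = 2430.637 kcal/day.
Required daily deficit = 0.6 × 7700 ÷ 7 = 660 kcal/day.
Target intake = 2430.637 − 660 = 1770.637 kcal/day.

1771 kcal per day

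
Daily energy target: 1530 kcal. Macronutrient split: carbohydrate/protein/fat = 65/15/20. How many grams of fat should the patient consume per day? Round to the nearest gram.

34 g/day

Fat energy = 20% × 1530 = 306 kcal.
At 9 kcal/g: 306 ÷ 9 = 34 g.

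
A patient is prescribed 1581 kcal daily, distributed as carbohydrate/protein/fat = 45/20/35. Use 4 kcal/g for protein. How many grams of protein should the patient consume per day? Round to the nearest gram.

Protein energy = 20% × 1581 = 316.2 kcal.
At 4 kcal/g: 316.2 ÷ 4 = 79.05 g.

79 g/day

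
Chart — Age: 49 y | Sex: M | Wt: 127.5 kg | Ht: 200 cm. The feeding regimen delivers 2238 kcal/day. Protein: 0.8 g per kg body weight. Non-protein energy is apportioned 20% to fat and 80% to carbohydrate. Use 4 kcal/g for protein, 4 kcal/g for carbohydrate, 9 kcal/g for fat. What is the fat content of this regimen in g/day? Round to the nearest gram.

41 g/day

Protein = 0.8 × 127.5 = 102 g → 102 × 4 = 408 kcal.
Non-protein calories = 2238 − 408 = 1830 kcal.
Fat: 20% × 1830 = 366 kcal; carbohydrate: 1464 kcal.
Fat: 366 kcal ÷ 9 kcal/g = 40.6667 g.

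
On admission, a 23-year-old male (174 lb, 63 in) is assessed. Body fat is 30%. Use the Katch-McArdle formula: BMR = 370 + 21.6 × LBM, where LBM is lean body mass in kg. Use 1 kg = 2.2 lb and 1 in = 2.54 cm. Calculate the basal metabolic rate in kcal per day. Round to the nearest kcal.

1566 kcal per day

Convert to metric: weight = 174 ÷ 2.2 = 79.0909 kg; height = 63 × 2.54 = 160.02 cm.
LBM = 79.0909 × (1 − 0.3) = 55.3636 kg. Katch-McArdle: BMR = 370 + 21.6 × 55.3636 = 1565.8545 kcal/day.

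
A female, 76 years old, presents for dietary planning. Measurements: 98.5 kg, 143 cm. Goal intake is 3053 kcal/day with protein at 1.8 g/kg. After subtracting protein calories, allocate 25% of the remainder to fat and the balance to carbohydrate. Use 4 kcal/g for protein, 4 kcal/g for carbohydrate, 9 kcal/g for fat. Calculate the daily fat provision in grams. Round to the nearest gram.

65 g/day

Protein = 1.8 × 98.5 = 177.3 g → 177.3 × 4 = 709.2 kcal.
Non-protein calories = 3053 − 709.2 = 2343.8 kcal.
Fat: 25% × 2343.8 = 585.95 kcal; carbohydrate: 1757.85 kcal.
Fat: 585.95 kcal ÷ 9 kcal/g = 65.1056 g.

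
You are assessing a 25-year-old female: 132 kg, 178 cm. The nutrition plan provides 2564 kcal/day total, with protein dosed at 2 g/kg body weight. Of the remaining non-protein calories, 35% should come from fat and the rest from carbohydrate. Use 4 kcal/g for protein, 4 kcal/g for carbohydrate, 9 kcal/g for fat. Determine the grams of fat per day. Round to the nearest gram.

59 g/day

Protein = 2 × 132 = 264 g → 264 × 4 = 1056 kcal.
Non-protein calories = 2564 − 1056 = 1508 kcal.
Fat: 35% × 1508 = 527.8 kcal; carbohydrate: 980.2 kcal.
Fat: 527.8 kcal ÷ 9 kcal/g = 58.6444 g.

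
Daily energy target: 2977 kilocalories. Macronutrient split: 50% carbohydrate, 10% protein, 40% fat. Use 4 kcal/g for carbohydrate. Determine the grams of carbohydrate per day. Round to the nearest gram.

Carbohydrate energy = 50% × 2977 = 1488.5 kcal.
At 4 kcal/g: 1488.5 ÷ 4 = 372.125 g.

372 g/day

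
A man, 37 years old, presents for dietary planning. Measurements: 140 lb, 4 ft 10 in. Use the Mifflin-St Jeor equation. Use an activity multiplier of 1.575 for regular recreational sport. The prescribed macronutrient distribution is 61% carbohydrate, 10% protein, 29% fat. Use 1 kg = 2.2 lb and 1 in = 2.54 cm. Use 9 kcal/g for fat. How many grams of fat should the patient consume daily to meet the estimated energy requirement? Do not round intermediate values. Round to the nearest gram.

Convert to metric: weight = 140 ÷ 2.2 = 63.6364 kg; height = (4×12 + 10) × 2.54 = 58 × 2.54 = 147.32 cm.
Mifflin-St Jeor (male): BMR = 10(63.6364) + 6.25(147.32) − 5(37) + 5 = 636.3636 + 920.75 − 185 + 5 = 1377.1136 kcal/day.
TEE = 1377.1136 × 1.575 = 2168.954 kcal/day.
Fat energy = 29% × 2168.954 = 628.9967 kcal.
Fat = 628.9967 ÷ 9 kcal/g = 69.8885 g.

70 g/day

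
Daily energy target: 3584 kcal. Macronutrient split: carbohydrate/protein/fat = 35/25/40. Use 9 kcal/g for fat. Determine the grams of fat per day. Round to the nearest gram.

159 g/day

Fat energy = 40% × 3584 = 1433.6 kcal.
At 9 kcal/g: 1433.6 ÷ 9 = 159.2889 g.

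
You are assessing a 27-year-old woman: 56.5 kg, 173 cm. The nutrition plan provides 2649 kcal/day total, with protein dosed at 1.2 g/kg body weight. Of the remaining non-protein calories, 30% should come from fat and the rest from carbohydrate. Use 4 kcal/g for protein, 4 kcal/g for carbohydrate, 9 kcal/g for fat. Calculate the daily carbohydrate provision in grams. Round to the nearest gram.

Protein = 1.2 × 56.5 = 67.8 g → 67.8 × 4 = 271.2 kcal.
Non-protein calories = 2649 − 271.2 = 2377.8 kcal.
Fat: 30% × 2377.8 = 713.34 kcal; carbohydrate: 1664.46 kcal.
Carbohydrate: 1664.46 kcal ÷ 4 kcal/g = 416.115 g.

416 g/day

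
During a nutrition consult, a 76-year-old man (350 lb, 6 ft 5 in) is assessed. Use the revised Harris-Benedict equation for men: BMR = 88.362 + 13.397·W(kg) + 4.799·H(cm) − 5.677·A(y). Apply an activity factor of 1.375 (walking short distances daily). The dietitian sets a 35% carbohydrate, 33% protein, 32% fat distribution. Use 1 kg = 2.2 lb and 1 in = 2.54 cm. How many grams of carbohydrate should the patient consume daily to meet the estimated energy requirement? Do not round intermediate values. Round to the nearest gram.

Convert to metric: weight = 350 ÷ 2.2 = 159.0909 kg; height = (6×12 + 5) × 2.54 = 77 × 2.54 = 195.58 cm.
Harris-Benedict: BMR = 88.362 + 13.397(159.0909) + 4.799(195.58) − 5.677(76) = 2726.8393 kcal/day.
TEE = 2726.8393 × 1.375 = 3749.4041 kcal/day.
Carbohydrate energy = 35% × 3749.4041 = 1312.2914 kcal.
Carbohydrate = 1312.2914 ÷ 4 kcal/g = 328.0729 g.

328 g/day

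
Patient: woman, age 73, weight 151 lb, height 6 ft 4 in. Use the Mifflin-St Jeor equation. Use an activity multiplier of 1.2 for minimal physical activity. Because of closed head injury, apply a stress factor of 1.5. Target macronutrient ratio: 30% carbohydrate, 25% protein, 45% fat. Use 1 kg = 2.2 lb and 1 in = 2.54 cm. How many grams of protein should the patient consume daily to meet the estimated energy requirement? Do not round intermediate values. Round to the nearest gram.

Convert to metric: weight = 151 ÷ 2.2 = 68.6364 kg; height = (6×12 + 4) × 2.54 = 76 × 2.54 = 193.04 cm.
Mifflin-St Jeor (female): BMR = 10(68.6364) + 6.25(193.04) − 5(73) − 161 = 686.3636 + 1206.5 − 365 − 161 = 1366.8636 kcal/day.
TEE = 1366.8636 × 1.2 = 1640.2364 kcal/day.
With stress factor 1.5: 1640.2364 × 1.5 = 2460.3545 kcal/day.
Protein energy = 25% × 2460.3545 = 615.0886 kcal.
Protein = 615.0886 ÷ 4 kcal/g = 153.7722 g.

154 g/day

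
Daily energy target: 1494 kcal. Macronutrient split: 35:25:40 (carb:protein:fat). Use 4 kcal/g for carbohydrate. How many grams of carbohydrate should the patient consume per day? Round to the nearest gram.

Carbohydrate energy = 35% × 1494 = 522.9 kcal.
At 4 kcal/g: 522.9 ÷ 4 = 130.725 g.

131 g/day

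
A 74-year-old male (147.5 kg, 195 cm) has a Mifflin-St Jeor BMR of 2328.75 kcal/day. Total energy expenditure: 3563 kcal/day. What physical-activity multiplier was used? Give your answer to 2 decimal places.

1.53

Activity factor = TEE ÷ BMR = 3563 ÷ 2328.75 = 1.53.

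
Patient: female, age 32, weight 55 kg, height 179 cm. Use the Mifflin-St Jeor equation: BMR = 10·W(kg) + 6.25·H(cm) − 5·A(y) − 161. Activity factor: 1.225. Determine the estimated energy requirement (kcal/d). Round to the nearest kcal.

Mifflin-St Jeor (female): BMR = 10(55) + 6.25(179) − 5(32) − 161 = 550 + 1118.75 − 160 − 161 = 1347.75 kcal/day.
TEE = BMR × activity factor = 1347.75 × 1.225 = 1650.9938 kcal/day.

1651 kcal/d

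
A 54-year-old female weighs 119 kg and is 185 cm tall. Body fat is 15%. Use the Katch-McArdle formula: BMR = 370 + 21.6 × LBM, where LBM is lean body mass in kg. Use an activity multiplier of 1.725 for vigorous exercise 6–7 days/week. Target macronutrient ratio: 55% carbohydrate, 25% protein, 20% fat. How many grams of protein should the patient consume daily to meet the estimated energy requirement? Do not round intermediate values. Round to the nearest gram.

275 g/day

LBM = 119 × (1 − 0.15) = 101.15 kg. Katch-McArdle: BMR = 370 + 21.6 × 101.15 = 2554.84 kcal/day.
TEE = 2554.84 × 1.725 = 4407.099 kcal/day.
Protein energy = 25% × 4407.099 = 1101.7748 kcal.
Protein = 1101.7748 ÷ 4 kcal/g = 275.4437 g.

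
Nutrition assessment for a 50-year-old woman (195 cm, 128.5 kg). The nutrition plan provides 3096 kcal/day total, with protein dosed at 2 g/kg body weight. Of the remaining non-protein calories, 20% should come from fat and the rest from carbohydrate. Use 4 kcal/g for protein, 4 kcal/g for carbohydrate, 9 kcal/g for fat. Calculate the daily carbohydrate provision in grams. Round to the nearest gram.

414 g/day

Protein = 2 × 128.5 = 257 g → 257 × 4 = 1028 kcal.
Non-protein calories = 3096 − 1028 = 2068 kcal.
Fat: 20% × 2068 = 413.6 kcal; carbohydrate: 1654.4 kcal.
Carbohydrate: 1654.4 kcal ÷ 4 kcal/g = 413.6 g.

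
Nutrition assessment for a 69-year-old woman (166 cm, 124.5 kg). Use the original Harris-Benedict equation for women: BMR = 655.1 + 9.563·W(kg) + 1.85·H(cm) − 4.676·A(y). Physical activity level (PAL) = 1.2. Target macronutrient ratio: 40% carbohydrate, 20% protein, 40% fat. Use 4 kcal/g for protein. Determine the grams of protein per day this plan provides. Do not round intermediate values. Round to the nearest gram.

Harris-Benedict: BMR = 655.1 + 9.563(124.5) + 1.85(166) − 4.676(69) = 1830.1495 kcal/day.
TEE = 1830.1495 × 1.2 = 2196.1794 kcal/day.
Protein energy = 20% × 2196.1794 = 439.2359 kcal.
Protein = 439.2359 ÷ 4 kcal/g = 109.809 g.

110 g/day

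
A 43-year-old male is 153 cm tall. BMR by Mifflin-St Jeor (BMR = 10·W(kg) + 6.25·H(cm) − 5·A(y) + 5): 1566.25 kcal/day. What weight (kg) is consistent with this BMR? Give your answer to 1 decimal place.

1566.25 = 10·W + 6.25(153) − 5(43) + 5
10·W = 1566.25 − 746.25 = 820, so W = 82 kg.

82.0 kg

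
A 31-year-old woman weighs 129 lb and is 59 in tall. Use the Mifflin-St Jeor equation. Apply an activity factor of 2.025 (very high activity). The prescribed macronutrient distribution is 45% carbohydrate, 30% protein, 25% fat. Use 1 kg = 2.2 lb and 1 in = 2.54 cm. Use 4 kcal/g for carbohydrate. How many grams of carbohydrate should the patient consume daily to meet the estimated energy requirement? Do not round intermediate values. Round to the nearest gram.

Convert to metric: weight = 129 ÷ 2.2 = 58.6364 kg; height = 59 × 2.54 = 149.86 cm.
Mifflin-St Jeor (female): BMR = 10(58.6364) + 6.25(149.86) − 5(31) − 161 = 586.3636 + 936.625 − 155 − 161 = 1206.9886 kcal/day.
TEE = 1206.9886 × 2.025 = 2444.152 kcal/day.
Carbohydrate energy = 45% × 2444.152 = 1099.8684 kcal.
Carbohydrate = 1099.8684 ÷ 4 kcal/g = 274.9671 g.

275 g/day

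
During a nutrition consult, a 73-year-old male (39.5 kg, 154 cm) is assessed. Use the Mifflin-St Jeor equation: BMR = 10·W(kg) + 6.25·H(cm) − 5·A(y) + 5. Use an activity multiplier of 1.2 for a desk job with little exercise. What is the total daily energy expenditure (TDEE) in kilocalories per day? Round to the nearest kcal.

1197 kilocalories per day

Mifflin-St Jeor (male): BMR = 10(39.5) + 6.25(154) − 5(73) + 5 = 395 + 962.5 − 365 + 5 = 997.5 kcal/day.
TEE = BMR × activity factor = 997.5 × 1.2 = 1197 kcal/day.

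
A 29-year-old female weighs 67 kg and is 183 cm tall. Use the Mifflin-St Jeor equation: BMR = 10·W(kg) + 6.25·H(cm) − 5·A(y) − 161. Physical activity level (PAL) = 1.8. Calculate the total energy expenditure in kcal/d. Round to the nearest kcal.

Mifflin-St Jeor (female): BMR = 10(67) + 6.25(183) − 5(29) − 161 = 670 + 1143.75 − 145 − 161 = 1507.75 kcal/day.
TEE = BMR × activity factor = 1507.75 × 1.8 = 2713.95 kcal/day.

2714 kcal/d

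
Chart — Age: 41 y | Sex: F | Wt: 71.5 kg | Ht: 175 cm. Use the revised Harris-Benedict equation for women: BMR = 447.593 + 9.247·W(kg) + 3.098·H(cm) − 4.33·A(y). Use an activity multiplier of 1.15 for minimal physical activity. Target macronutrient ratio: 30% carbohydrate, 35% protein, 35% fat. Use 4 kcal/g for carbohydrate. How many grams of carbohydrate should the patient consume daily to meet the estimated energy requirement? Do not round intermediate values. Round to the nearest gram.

Harris-Benedict: BMR = 447.593 + 9.247(71.5) + 3.098(175) − 4.33(41) = 1473.3735 kcal/day.
TEE = 1473.3735 × 1.15 = 1694.3795 kcal/day.
Carbohydrate energy = 30% × 1694.3795 = 508.3139 kcal.
Carbohydrate = 508.3139 ÷ 4 kcal/g = 127.0785 g.

127 g/day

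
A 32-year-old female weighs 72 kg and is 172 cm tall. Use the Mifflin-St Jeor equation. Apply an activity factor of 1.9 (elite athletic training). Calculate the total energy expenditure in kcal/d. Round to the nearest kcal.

2801 kcal/d

Mifflin-St Jeor (female): BMR = 10(72) + 6.25(172) − 5(32) − 161 = 720 + 1075 − 160 − 161 = 1474 kcal/day.
TEE = BMR × activity factor = 1474 × 1.9 = 2800.6 kcal/day.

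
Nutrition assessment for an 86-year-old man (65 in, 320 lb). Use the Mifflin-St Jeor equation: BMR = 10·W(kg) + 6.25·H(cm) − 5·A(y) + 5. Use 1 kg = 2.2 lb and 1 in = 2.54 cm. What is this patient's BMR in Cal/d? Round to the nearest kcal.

Convert to metric: weight = 320 ÷ 2.2 = 145.4545 kg; height = 65 × 2.54 = 165.1 cm.
Mifflin-St Jeor (male): BMR = 10(145.4545) + 6.25(165.1) − 5(86) + 5 = 1454.5455 + 1031.875 − 430 + 5 = 2061.4205 kcal/day.

2061 Cal/d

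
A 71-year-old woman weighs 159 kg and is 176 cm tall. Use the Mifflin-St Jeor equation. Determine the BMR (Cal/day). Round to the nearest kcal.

2174 Cal/day

Mifflin-St Jeor (female): BMR = 10(159) + 6.25(176) − 5(71) − 161 = 1590 + 1100 − 355 − 161 = 2174 kcal/day.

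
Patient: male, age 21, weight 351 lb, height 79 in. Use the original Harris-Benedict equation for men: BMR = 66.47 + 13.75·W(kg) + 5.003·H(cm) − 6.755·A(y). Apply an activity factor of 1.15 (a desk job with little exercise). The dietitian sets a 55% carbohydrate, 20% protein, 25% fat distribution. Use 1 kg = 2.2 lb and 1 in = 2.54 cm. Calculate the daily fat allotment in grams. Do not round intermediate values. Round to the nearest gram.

Convert to metric: weight = 351 ÷ 2.2 = 159.5455 kg; height = 79 × 2.54 = 200.66 cm.
Harris-Benedict: BMR = 66.47 + 13.75(159.5455) + 5.003(200.66) − 6.755(21) = 3122.267 kcal/day.
TEE = 3122.267 × 1.15 = 3590.607 kcal/day.
Fat energy = 25% × 3590.607 = 897.6518 kcal.
Fat = 897.6518 ÷ 9 kcal/g = 99.7391 g.

100 g/day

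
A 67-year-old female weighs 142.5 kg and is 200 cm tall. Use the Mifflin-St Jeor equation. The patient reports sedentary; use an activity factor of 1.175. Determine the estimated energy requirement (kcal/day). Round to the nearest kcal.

Mifflin-St Jeor (female): BMR = 10(142.5) + 6.25(200) − 5(67) − 161 = 1425 + 1250 − 335 − 161 = 2179 kcal/day.
TEE = BMR × activity factor = 2179 × 1.175 = 2560.325 kcal/day.

2560 kcal/day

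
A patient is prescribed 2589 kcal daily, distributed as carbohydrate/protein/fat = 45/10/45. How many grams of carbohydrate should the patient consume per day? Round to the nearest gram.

291 g/day

Carbohydrate energy = 45% × 2589 = 1165.05 kcal.
At 4 kcal/g: 1165.05 ÷ 4 = 291.2625 g.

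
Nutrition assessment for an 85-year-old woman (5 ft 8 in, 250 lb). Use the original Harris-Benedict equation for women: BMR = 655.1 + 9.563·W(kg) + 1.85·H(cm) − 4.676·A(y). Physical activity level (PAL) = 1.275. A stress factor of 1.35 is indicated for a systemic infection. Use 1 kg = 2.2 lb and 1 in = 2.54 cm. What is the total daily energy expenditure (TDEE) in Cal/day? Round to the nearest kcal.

Convert to metric: weight = 250 ÷ 2.2 = 113.6364 kg; height = (5×12 + 8) × 2.54 = 68 × 2.54 = 172.72 cm.
Harris-Benedict: BMR = 655.1 + 9.563(113.6364) + 1.85(172.72) − 4.676(85) = 1663.8765 kcal/day.
TEE = BMR × activity factor = 1663.8765 × 1.275 = 2121.4426 kcal/day.
Apply stress factor: 2121.4426 × 1.35 = 2863.9475 kcal/day.

2864 Cal/day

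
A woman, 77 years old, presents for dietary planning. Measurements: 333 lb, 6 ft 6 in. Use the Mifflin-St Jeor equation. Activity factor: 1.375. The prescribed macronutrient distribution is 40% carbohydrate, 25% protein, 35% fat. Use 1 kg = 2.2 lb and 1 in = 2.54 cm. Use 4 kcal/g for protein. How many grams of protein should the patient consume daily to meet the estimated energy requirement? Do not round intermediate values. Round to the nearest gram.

Convert to metric: weight = 333 ÷ 2.2 = 151.3636 kg; height = (6×12 + 6) × 2.54 = 78 × 2.54 = 198.12 cm.
Mifflin-St Jeor (female): BMR = 10(151.3636) + 6.25(198.12) − 5(77) − 161 = 1513.6364 + 1238.25 − 385 − 161 = 2205.8864 kcal/day.
TEE = 2205.8864 × 1.375 = 3033.0938 kcal/day.
Protein energy = 25% × 3033.0938 = 758.2734 kcal.
Protein = 758.2734 ÷ 4 kcal/g = 189.5684 g.

190 g/day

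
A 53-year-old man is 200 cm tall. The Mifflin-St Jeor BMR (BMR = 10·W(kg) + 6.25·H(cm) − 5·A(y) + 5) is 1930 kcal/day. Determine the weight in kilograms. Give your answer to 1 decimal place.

1930 = 10·W + 6.25(200) − 5(53) + 5
10·W = 1930 − 990 = 940, so W = 94 kg.

94.0 kg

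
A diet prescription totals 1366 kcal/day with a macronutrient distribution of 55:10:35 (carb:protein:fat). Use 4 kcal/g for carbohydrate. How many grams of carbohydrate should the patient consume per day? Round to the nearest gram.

188 g/day

Carbohydrate energy = 55% × 1366 = 751.3 kcal.
At 4 kcal/g: 751.3 ÷ 4 = 187.825 g.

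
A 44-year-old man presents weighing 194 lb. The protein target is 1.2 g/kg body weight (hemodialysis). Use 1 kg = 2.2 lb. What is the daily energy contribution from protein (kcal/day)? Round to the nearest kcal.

423 kcal/day

Weight in kg = 194 ÷ 2.2 = 88.1818 kg.
Protein = 1.2 g/kg × 88.1818 kg = 105.8182 g/day.
Protein energy = 105.8182 g × 4 kcal/g = 423.2727 kcal/day.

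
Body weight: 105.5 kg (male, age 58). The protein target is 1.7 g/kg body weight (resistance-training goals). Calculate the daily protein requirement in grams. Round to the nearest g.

Protein = 1.7 g/kg × 105.5 kg = 179.35 g/day.

179 g/day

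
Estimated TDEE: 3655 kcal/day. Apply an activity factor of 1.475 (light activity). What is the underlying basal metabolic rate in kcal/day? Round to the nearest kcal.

BMR = TEE ÷ activity factor = 3655 ÷ 1.475 = 2477.9661 kcal/day.

2478 kcal/day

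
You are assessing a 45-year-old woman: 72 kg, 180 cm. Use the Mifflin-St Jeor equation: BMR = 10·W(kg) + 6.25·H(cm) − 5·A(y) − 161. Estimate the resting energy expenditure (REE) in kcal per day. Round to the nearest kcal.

Mifflin-St Jeor (female): BMR = 10(72) + 6.25(180) − 5(45) − 161 = 720 + 1125 − 225 − 161 = 1459 kcal/day.

1459 kcal per day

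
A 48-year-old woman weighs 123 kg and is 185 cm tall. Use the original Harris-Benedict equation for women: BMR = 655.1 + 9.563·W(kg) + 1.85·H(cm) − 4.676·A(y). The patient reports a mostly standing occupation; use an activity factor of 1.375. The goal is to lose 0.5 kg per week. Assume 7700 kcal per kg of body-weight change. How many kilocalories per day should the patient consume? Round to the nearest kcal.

2130 kilocalories per day

Harris-Benedict: BMR = 655.1 + 9.563(123) + 1.85(185) − 4.676(48) = 1949.151 kcal/day.
TEE = 1949.151 × 1.375 = 2680.0826 kcal/day.
Required daily deficit = 0.5 × 7700 ÷ 7 = 550 kcal/day.
Target intake = 2680.0826 − 550 = 2130.0826 kcal/day.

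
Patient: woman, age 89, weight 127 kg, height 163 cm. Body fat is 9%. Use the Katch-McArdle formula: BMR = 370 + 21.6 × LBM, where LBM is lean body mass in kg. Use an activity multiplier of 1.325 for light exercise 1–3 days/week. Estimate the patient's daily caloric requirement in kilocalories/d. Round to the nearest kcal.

LBM = 127 × (1 − 0.09) = 115.57 kg. Katch-McArdle: BMR = 370 + 21.6 × 115.57 = 2866.312 kcal/day.
TEE = BMR × activity factor = 2866.312 × 1.325 = 3797.8634 kcal/day.

3798 kilocalories/d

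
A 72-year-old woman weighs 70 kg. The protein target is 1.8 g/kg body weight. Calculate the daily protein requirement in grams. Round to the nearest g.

Protein = 1.8 g/kg × 70 kg = 126 g/day.

126 g/day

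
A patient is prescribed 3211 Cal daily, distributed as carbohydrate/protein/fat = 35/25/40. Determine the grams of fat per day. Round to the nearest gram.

Fat energy = 40% × 3211 = 1284.4 kcal.
At 9 kcal/g: 1284.4 ÷ 9 = 142.7111 g.

143 g/day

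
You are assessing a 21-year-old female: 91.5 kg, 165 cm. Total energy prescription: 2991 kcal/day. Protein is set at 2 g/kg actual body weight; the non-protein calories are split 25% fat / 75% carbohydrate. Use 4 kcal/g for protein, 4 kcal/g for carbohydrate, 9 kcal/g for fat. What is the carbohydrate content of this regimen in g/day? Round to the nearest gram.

Protein = 2 × 91.5 = 183 g → 183 × 4 = 732 kcal.
Non-protein calories = 2991 − 732 = 2259 kcal.
Fat: 25% × 2259 = 564.75 kcal; carbohydrate: 1694.25 kcal.
Carbohydrate: 1694.25 kcal ÷ 4 kcal/g = 423.5625 g.

424 g/day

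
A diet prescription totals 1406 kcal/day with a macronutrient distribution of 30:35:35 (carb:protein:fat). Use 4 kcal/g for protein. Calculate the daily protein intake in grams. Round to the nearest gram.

123 g/day

Protein energy = 35% × 1406 = 492.1 kcal.
At 4 kcal/g: 492.1 ÷ 4 = 123.025 g.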